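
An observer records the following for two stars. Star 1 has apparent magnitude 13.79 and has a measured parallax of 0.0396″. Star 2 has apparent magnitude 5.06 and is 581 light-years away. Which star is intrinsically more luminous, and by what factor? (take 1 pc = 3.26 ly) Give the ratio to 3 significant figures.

Star 1: d = 1/p = 1/0.0396″ = 25.25 pc
Star 1: M = m − 5 log₁₀ d + 5 = 13.79 − 5·1.4023 + 5 = 11.778
Star 2: d = 581 ly / 3.26 = 178.2 pc
Star 2: M = m − 5 log₁₀ d + 5 = 5.06 − 5·2.2510 + 5 = -1.195
ΔM = M_1 − M_2 = 11.778 − (-1.195) = 12.973; smaller M is more luminous → Star 2.
L ratio = 10^(0.4 |ΔM|) = 10^5.189 = 154600

Star 2 is more luminous, by a factor of 155000.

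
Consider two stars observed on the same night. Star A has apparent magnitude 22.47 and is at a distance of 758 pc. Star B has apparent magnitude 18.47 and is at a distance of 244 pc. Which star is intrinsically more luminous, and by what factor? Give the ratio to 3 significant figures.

Star B is more luminous, by a factor of 4.13.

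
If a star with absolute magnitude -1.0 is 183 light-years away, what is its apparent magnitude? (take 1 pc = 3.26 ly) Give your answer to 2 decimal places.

m ≈ 2.75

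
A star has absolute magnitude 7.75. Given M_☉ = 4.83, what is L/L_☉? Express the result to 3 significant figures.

L/L_☉ ≈ 0.0679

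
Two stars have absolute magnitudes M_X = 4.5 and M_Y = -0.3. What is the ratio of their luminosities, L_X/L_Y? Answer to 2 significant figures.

L_X/L_Y ≈ 0.012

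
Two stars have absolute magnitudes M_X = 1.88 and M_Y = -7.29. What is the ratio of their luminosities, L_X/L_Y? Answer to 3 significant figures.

ΔM = M_X − M_Y = 9.17
L_X/L_Y = 10^(−0.4 ΔM) = 10^-3.668 = 2.148×10^-4

L_X/L_Y ≈ 2.15×10^-4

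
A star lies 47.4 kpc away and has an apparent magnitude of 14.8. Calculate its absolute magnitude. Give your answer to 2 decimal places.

d = 47.4 kpc = 47400 pc
5 log₁₀(d/10 pc) = 5 log₁₀(47400) − 5 = 18.379
M = m − 5 log₁₀(d/10) = 14.8 − 18.379 = -3.579

M ≈ -3.58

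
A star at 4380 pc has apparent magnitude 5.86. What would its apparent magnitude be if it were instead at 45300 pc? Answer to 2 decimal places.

Flux ∝ 1/d², so Δm = 5 log₁₀(d₂/d₁) = 5 log₁₀(45300/4380) = 5.073
m₂ = m₁ + Δm = 5.86 + (5.073) = 10.933

m ≈ 10.93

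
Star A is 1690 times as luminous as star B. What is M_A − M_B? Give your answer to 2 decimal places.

Pogson: ΔM = −2.5 log₁₀(ratio) = −2.5 log₁₀(1690) = −2.5 × 3.2279 = -8.070
Star A is brighter, so it has the smaller magnitude: the difference is negative.

M_A − M_B ≈ -8.07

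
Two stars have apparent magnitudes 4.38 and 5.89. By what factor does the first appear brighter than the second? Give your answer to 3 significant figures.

4.02

Δm = 4.38 − (5.89) = -1.51
Flux ratio = 10^(−0.4 Δm) = 10^(−0.4 × -1.51) = 10^0.604 = 4.018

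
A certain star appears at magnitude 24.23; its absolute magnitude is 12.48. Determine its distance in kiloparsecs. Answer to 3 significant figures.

d ≈ 2.24 kpc

μ = m − M = 11.750
m − M = 5 log₁₀ d − 5
log₁₀ d = (m − M)/5 + 1 = 3.3500
d = 10^3.3500 = 2239 pc
= 2.239 kpc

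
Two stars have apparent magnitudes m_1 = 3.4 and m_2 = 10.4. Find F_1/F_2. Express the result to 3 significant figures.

F_1/F_2 ≈ 631

Magnitude difference = -7.0
Flux ratio = 10^(−0.4 Δm) = 10^(−0.4 × -7.0) = 10^2.800 = 631.0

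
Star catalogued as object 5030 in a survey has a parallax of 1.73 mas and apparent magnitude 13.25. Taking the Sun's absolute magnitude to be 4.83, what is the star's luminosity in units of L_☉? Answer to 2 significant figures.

d = 1/p = 1000/1.73 mas = 578.0 pc
M = m − 5 log₁₀ d + 5 = 13.25 − 5·2.7620 + 5 = 4.440
M − M_☉ = 4.440 − 4.83 = -0.390
L/L_☉ = 10^(−0.4 × -0.390) = 1.432

L/L_☉ ≈ 1.4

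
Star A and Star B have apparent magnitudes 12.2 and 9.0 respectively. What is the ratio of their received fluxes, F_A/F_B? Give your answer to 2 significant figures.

F_A/F_B ≈ 0.052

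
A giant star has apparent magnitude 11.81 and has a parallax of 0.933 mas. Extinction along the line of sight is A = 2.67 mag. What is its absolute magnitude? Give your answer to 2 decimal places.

M ≈ -1.01

p = 0.933 mas = 9.33×10^-4″ → d = 1/p = 1072 pc
5 log₁₀(d/10 pc) = 5 log₁₀(1072) − 5 = 10.151
M = m − 5 log₁₀(d/10) − A = 11.81 − 10.151 − 2.67 = -1.011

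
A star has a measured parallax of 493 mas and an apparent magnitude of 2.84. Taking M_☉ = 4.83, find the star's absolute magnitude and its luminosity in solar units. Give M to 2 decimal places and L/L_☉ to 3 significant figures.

M ≈ 6.30; L/L_☉ ≈ 0.257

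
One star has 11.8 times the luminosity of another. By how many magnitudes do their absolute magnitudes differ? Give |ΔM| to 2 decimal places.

Pogson: ΔM = −2.5 log₁₀(ratio) = −2.5 log₁₀(11.8) = −2.5 × 1.0719 = -2.680

|ΔM| ≈ 2.68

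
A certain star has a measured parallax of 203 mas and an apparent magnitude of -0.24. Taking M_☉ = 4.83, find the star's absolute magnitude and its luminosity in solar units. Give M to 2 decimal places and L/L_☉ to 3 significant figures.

M ≈ 1.30; L/L_☉ ≈ 25.9

d = 1/p = 1000/203 mas = 4.926 pc
M = m − 5 log₁₀ d + 5 = -0.24 − 5·0.6925 + 5 = 1.297
M − M_☉ = 1.297 − 4.83 = -3.533
L/L_☉ = 10^(−0.4 × -3.533) = 25.88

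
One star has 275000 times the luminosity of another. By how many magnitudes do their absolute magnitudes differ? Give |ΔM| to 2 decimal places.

Pogson: ΔM = −2.5 log₁₀(ratio) = −2.5 log₁₀(275000) = −2.5 × 5.4393 = -13.598

|ΔM| ≈ 13.60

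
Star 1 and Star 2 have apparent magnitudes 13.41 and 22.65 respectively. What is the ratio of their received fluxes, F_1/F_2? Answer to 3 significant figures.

F_1/F_2 ≈ 4970

Δm = 13.41 − (22.65) = -9.24
Flux ratio = 10^(−0.4 Δm) = 10^(−0.4 × -9.24) = 10^3.696 = 4966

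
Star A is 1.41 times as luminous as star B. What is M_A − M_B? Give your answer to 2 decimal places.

M_A − M_B ≈ -0.37

Pogson: ΔM = −2.5 log₁₀(ratio) = −2.5 log₁₀(1.41) = −2.5 × 0.1492 = -0.373
Star A is brighter, so it has the smaller magnitude: the difference is negative.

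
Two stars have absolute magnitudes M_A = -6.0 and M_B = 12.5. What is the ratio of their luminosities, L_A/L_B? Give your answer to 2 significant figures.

L_A/L_B ≈ 2.5×10^7

ΔM = M_A − M_B = -18.5
L_A/L_B = 10^(−0.4 ΔM) = 10^7.400 = 2.512×10^7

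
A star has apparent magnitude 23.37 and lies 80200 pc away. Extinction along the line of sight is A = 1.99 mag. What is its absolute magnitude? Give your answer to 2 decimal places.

5 log₁₀(d/10 pc) = 5 log₁₀(80200) − 5 = 19.521
M = m − 5 log₁₀(d/10) − A = 23.37 − 19.521 − 1.99 = 1.859

M ≈ 1.86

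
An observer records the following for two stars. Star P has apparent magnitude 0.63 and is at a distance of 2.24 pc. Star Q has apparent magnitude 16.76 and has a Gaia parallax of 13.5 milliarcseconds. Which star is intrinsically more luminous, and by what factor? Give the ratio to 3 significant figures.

Star P is more luminous, by a factor of 2590.

Star P: M = m − 5 log₁₀ d + 5 = 0.63 − 5·0.3502 + 5 = 3.879
Star Q: p = 13.5 mas = 0.0135″ → d = 1/p = 74.07 pc
Star Q: M = m − 5 log₁₀ d + 5 = 16.76 − 5·1.8697 + 5 = 12.412
ΔM = M_P − M_Q = 3.879 − (12.412) = -8.533; smaller M is more luminous → Star P.
L ratio = 10^(0.4 |ΔM|) = 10^3.413 = 2589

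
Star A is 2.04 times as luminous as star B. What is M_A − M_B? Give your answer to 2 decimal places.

Pogson: ΔM = −2.5 log₁₀(ratio) = −2.5 log₁₀(2.04) = −2.5 × 0.3096 = -0.774
Star A is brighter, so it has the smaller magnitude: the difference is negative.

M_A − M_B ≈ -0.77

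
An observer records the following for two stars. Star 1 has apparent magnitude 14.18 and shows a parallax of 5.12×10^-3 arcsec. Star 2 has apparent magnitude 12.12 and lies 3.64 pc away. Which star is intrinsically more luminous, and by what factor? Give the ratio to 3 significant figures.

Star 1 is more luminous, by a factor of 432.

Star 1: d = 1/p = 1/5.12×10^-3″ = 195.3 pc
Star 1: M = m − 5 log₁₀ d + 5 = 14.18 − 5·2.2907 + 5 = 7.726
Star 2: M = m − 5 log₁₀ d + 5 = 12.12 − 5·0.5611 + 5 = 14.314
ΔM = M_1 − M_2 = 7.726 − (14.314) = -6.588; smaller M is more luminous → Star 1.
L ratio = 10^(0.4 |ΔM|) = 10^2.635 = 431.8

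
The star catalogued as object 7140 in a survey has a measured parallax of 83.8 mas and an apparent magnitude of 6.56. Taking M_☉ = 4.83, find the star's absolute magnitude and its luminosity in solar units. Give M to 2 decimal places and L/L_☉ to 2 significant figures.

d = 1/p = 1000/83.8 mas = 11.93 pc
M = m − 5 log₁₀ d + 5 = 6.56 − 5·1.0768 + 5 = 6.176
M − M_☉ = 6.176 − 4.83 = 1.346
L/L_☉ = 10^(−0.4 × 1.346) = 0.2894

M ≈ 6.18; L/L_☉ ≈ 0.29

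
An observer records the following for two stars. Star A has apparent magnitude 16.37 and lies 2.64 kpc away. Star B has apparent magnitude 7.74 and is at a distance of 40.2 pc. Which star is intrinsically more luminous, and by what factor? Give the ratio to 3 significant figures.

Star A: d = 2.64 kpc = 2640 pc
Star A: M = m − 5 log₁₀ d + 5 = 16.37 − 5·3.4216 + 5 = 4.262
Star B: M = m − 5 log₁₀ d + 5 = 7.74 − 5·1.6042 + 5 = 4.719
ΔM = M_A − M_B = 4.262 − (4.719) = -0.457; smaller M is more luminous → Star A.
L ratio = 10^(0.4 |ΔM|) = 10^0.183 = 1.523

Star A is more luminous, by a factor of 1.52.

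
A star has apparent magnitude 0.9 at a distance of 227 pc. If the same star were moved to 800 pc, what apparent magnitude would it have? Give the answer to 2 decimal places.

Flux ∝ 1/d², so Δm = 5 log₁₀(d₂/d₁) = 5 log₁₀(800/227) = 2.735
m₂ = m₁ + Δm = 0.9 + (2.735) = 3.635

m ≈ 3.64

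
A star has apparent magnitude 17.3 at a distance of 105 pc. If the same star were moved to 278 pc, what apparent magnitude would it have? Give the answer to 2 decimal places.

m ≈ 19.41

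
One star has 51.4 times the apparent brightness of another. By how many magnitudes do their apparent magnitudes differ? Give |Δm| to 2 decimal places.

|Δm| ≈ 4.28

Pogson: Δm = −2.5 log₁₀(ratio) = −2.5 log₁₀(51.4) = −2.5 × 1.7110 = -4.277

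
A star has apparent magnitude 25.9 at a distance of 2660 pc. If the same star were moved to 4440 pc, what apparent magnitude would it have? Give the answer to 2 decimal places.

Flux ∝ 1/d², so Δm = 5 log₁₀(d₂/d₁) = 5 log₁₀(4440/2660) = 1.113
m₂ = m₁ + Δm = 25.9 + (1.113) = 27.013

m ≈ 27.01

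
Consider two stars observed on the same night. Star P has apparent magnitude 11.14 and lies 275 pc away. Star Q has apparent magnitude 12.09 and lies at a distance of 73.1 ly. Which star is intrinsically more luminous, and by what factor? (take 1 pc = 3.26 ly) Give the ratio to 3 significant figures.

Star P is more luminous, by a factor of 361.

Star P: M = m − 5 log₁₀ d + 5 = 11.14 − 5·2.4393 + 5 = 3.943
Star Q: d = 73.1 ly / 3.26 = 22.42 pc
Star Q: M = m − 5 log₁₀ d + 5 = 12.09 − 5·1.3507 + 5 = 10.337
ΔM = M_P − M_Q = 3.943 − (10.337) = -6.393; smaller M is more luminous → Star P.
L ratio = 10^(0.4 |ΔM|) = 10^2.557 = 360.8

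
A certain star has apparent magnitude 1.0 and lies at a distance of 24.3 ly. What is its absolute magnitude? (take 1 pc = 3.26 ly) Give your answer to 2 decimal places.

M ≈ 1.64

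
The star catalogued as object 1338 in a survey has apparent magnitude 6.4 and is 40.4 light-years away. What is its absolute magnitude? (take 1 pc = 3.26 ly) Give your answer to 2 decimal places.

M ≈ 5.93

d = 40.4 ly / 3.26 = 12.39 pc
5 log₁₀(d/10 pc) = 5 log₁₀(12.39) − 5 = 0.466
M = m − 5 log₁₀(d/10) = 6.4 − 0.466 = 5.934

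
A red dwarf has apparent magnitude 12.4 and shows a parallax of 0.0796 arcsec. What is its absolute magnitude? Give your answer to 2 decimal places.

d = 1/p = 1/0.0796″ = 12.56 pc
5 log₁₀(d/10 pc) = 5 log₁₀(12.56) − 5 = 0.495
M = m − 5 log₁₀(d/10) = 12.4 − 0.495 = 11.905

M ≈ 11.90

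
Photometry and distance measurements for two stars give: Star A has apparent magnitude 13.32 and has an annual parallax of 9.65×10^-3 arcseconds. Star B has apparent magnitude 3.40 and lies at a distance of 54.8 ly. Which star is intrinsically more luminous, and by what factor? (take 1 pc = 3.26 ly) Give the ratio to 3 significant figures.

Star B is more luminous, by a factor of 244.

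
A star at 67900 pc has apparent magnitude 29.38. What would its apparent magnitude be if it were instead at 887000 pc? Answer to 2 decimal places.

m ≈ 34.96

Flux ∝ 1/d², so Δm = 5 log₁₀(d₂/d₁) = 5 log₁₀(887000/67900) = 5.580
m₂ = m₁ + Δm = 29.38 + (5.580) = 34.960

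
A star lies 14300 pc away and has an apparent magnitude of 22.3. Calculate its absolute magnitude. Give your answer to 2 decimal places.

5 log₁₀(d/10 pc) = 5 log₁₀(14300) − 5 = 15.777
M = m − 5 log₁₀(d/10) = 22.3 − 15.777 = 6.523

M ≈ 6.52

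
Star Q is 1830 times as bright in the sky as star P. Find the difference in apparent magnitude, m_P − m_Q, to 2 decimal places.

Pogson: Δm = −2.5 log₁₀(ratio) = −2.5 log₁₀(1830) = −2.5 × 3.2625 = -8.156
Star Q is brighter so has the smaller magnitude: m_P − m_Q is positive.

m_P − m_Q ≈ 8.16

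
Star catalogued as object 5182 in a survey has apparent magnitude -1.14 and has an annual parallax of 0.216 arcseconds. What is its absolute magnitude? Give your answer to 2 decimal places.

M ≈ 0.53

d = 1/p = 1/0.216″ = 4.630 pc
5 log₁₀(d/10 pc) = 5 log₁₀(4.630) − 5 = -1.672
M = m − 5 log₁₀(d/10) = -1.14 + 1.672 = 0.532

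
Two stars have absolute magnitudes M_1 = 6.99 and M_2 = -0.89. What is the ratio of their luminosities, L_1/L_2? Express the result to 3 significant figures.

L_1/L_2 ≈ 7.05×10^-4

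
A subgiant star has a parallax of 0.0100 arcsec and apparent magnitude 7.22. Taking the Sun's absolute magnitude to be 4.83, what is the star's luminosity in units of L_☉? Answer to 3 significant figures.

d = 1/p = 1/0.0100″ = 100.0 pc
M = m − 5 log₁₀ d + 5 = 7.22 − 5·2.0000 + 5 = 2.220
M − M_☉ = 2.220 − 4.83 = -2.610
L/L_☉ = 10^(−0.4 × -2.610) = 11.07

L/L_☉ ≈ 11.1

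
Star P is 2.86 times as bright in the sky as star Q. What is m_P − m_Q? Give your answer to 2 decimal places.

m_P − m_Q ≈ -1.14

Pogson: Δm = −2.5 log₁₀(ratio) = −2.5 log₁₀(2.86) = −2.5 × 0.4564 = -1.141
Star P is brighter, so it has the smaller magnitude: the difference is negative.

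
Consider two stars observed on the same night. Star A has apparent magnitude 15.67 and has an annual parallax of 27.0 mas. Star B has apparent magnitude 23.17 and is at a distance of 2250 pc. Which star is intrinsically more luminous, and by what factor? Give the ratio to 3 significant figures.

Star B is more luminous, by a factor of 3.69.

Star A: p = 27.0 mas = 0.0270″ → d = 1/p = 37.04 pc
Star A: M = m − 5 log₁₀ d + 5 = 15.67 − 5·1.5686 + 5 = 12.827
Star B: M = m − 5 log₁₀ d + 5 = 23.17 − 5·3.3522 + 5 = 11.409
ΔM = M_A − M_B = 12.827 − (11.409) = 1.418; smaller M is more luminous → Star B.
L ratio = 10^(0.4 |ΔM|) = 10^0.567 = 3.691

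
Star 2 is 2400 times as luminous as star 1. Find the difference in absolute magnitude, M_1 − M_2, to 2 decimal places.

Pogson: ΔM = −2.5 log₁₀(ratio) = −2.5 log₁₀(2400) = −2.5 × 3.3802 = -8.451
Star 2 is brighter so has the smaller magnitude: M_1 − M_2 is positive.

M_1 − M_2 ≈ 8.45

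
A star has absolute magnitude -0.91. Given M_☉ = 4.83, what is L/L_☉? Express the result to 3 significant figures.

M − M_☉ = -0.91 − 4.83 = -5.740
L/L_☉ = 10^(−0.4 (M − M_☉)) = 10^2.296 = 197.7

L/L_☉ ≈ 198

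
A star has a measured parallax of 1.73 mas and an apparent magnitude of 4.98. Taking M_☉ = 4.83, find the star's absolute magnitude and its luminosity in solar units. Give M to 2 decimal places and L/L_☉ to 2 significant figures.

M ≈ -3.83; L/L_☉ ≈ 2900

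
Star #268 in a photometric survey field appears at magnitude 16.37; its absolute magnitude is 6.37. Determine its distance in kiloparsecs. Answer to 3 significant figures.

d ≈ 1.00 kpc

Distance modulus: m − M = 16.37 − (6.37) = 10.000
m − M = 5 log₁₀ d − 5
log₁₀ d = (m − M)/5 + 1 = 3.0000
d = 10^3.0000 = 1000 pc
= 1.000 kpc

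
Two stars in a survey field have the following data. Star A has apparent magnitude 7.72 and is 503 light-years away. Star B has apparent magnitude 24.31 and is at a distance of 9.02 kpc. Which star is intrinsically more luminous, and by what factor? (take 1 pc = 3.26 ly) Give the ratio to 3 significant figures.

Star A: d = 503 ly / 3.26 = 154.3 pc
Star A: M = m − 5 log₁₀ d + 5 = 7.72 − 5·2.1884 + 5 = 1.778
Star B: d = 9.02 kpc = 9020 pc
Star B: M = m − 5 log₁₀ d + 5 = 24.31 − 5·3.9552 + 5 = 9.534
ΔM = M_A − M_B = 1.778 − (9.534) = -7.756; smaller M is more luminous → Star A.
L ratio = 10^(0.4 |ΔM|) = 10^3.102 = 1266

Star A is more luminous, by a factor of 1270.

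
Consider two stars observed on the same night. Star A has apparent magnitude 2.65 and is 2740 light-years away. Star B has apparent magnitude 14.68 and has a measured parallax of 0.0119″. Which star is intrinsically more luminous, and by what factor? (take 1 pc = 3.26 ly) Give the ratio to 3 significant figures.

Star A: d = 2740 ly / 3.26 = 840.5 pc
Star A: M = m − 5 log₁₀ d + 5 = 2.65 − 5·2.9245 + 5 = -6.973
Star B: d = 1/p = 1/0.0119″ = 84.03 pc
Star B: M = m − 5 log₁₀ d + 5 = 14.68 − 5·1.9245 + 5 = 10.058
ΔM = M_A − M_B = -6.973 − (10.058) = -17.030; smaller M is more luminous → Star A.
L ratio = 10^(0.4 |ΔM|) = 10^6.812 = 6.489×10^6

Star A is more luminous, by a factor of 6.49×10^6.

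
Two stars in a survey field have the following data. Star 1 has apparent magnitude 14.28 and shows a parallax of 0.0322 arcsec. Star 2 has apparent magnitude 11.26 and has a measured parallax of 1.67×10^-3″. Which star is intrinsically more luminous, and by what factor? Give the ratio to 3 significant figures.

Star 1: d = 1/p = 1/0.0322″ = 31.06 pc
Star 1: M = m − 5 log₁₀ d + 5 = 14.28 − 5·1.4921 + 5 = 11.819
Star 2: d = 1/p = 1/1.67×10^-3″ = 598.8 pc
Star 2: M = m − 5 log₁₀ d + 5 = 11.26 − 5·2.7773 + 5 = 2.374
ΔM = M_1 − M_2 = 11.819 − (2.374) = 9.446; smaller M is more luminous → Star 2.
L ratio = 10^(0.4 |ΔM|) = 10^3.778 = 6002

Star 2 is more luminous, by a factor of 6000.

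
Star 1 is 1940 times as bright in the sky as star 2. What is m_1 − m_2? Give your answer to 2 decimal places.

Pogson: Δm = −2.5 log₁₀(ratio) = −2.5 log₁₀(1940) = −2.5 × 3.2878 = -8.220
Star 1 is brighter, so it has the smaller magnitude: the difference is negative.

m_1 − m_2 ≈ -8.22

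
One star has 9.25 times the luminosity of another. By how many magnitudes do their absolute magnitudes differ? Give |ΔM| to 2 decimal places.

Pogson: ΔM = −2.5 log₁₀(ratio) = −2.5 log₁₀(9.25) = −2.5 × 0.9661 = -2.415

|ΔM| ≈ 2.42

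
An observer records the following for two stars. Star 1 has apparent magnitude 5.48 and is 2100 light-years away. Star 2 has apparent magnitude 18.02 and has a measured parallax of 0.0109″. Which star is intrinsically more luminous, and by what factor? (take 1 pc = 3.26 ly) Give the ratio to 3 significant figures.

Star 1 is more luminous, by a factor of 5.12×10^6.

Star 1: d = 2100 ly / 3.26 = 644.2 pc
Star 1: M = m − 5 log₁₀ d + 5 = 5.48 − 5·2.8090 + 5 = -3.565
Star 2: d = 1/p = 1/0.0109″ = 91.74 pc
Star 2: M = m − 5 log₁₀ d + 5 = 18.02 − 5·1.9626 + 5 = 13.207
ΔM = M_1 − M_2 = -3.565 − (13.207) = -16.772; smaller M is more luminous → Star 1.
L ratio = 10^(0.4 |ΔM|) = 10^6.709 = 5.115×10^6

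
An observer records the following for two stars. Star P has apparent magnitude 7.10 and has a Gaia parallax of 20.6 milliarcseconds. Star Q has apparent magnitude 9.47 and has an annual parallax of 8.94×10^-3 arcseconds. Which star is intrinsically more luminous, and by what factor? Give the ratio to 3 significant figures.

Star P is more luminous, by a factor of 1.67.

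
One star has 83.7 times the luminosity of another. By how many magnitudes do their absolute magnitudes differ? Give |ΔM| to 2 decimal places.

|ΔM| ≈ 4.81

Pogson: ΔM = −2.5 log₁₀(ratio) = −2.5 log₁₀(83.7) = −2.5 × 1.9227 = -4.807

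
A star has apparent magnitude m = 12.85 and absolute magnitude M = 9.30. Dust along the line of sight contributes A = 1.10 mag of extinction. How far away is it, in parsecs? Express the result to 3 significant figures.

m − M = 5 log₁₀(d/10 pc) + A  ⇒  12.85 − (9.30) − 1.10 = 5 log₁₀(d/10)
2.450 = 5 log₁₀(d/10)
log₁₀ d = (m − M − A)/5 + 1 = 1.4900
d = 10^1.4900 = 30.90 pc

d ≈ 30.9 pc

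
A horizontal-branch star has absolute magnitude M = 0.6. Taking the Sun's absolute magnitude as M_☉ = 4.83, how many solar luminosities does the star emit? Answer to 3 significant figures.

L/L_☉ ≈ 49.2

M − M_☉ = 0.6 − 4.83 = -4.230
L/L_☉ = 10^(−0.4 (M − M_☉)) = 10^1.692 = 49.20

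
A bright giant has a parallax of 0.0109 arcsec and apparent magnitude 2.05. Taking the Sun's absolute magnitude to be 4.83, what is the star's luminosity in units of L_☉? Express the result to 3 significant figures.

L/L_☉ ≈ 1090

d = 1/p = 1/0.0109″ = 91.74 pc
M = m − 5 log₁₀ d + 5 = 2.05 − 5·1.9626 + 5 = -2.763
M − M_☉ = -2.763 − 4.83 = -7.593
L/L_☉ = 10^(−0.4 × -7.593) = 1089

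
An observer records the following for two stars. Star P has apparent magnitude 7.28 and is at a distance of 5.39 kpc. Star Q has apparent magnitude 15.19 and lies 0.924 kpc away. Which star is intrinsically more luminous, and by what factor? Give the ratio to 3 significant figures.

Star P: d = 5.39 kpc = 5390 pc
Star P: M = m − 5 log₁₀ d + 5 = 7.28 − 5·3.7316 + 5 = -6.378
Star Q: d = 0.924 kpc = 924.0 pc
Star Q: M = m − 5 log₁₀ d + 5 = 15.19 − 5·2.9657 + 5 = 5.362
ΔM = M_P − M_Q = -6.378 − (5.362) = -11.740; smaller M is more luminous → Star P.
L ratio = 10^(0.4 |ΔM|) = 10^4.696 = 49640

Star P is more luminous, by a factor of 49600.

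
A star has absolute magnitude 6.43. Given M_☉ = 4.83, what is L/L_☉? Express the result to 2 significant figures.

L/L_☉ ≈ 0.23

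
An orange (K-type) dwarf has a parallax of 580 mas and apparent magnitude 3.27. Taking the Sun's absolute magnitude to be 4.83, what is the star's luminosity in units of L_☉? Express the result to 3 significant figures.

L/L_☉ ≈ 0.125

d = 1/p = 1000/580 mas = 1.724 pc
M = m − 5 log₁₀ d + 5 = 3.27 − 5·0.2366 + 5 = 7.087
M − M_☉ = 7.087 − 4.83 = 2.257
L/L_☉ = 10^(−0.4 × 2.257) = 0.1251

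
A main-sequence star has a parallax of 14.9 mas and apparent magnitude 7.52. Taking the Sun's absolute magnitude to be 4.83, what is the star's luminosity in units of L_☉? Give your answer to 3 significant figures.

L/L_☉ ≈ 3.78

d = 1/p = 1000/14.9 mas = 67.11 pc
M = m − 5 log₁₀ d + 5 = 7.52 − 5·1.8268 + 5 = 3.386
M − M_☉ = 3.386 − 4.83 = -1.444
L/L_☉ = 10^(−0.4 × -1.444) = 3.781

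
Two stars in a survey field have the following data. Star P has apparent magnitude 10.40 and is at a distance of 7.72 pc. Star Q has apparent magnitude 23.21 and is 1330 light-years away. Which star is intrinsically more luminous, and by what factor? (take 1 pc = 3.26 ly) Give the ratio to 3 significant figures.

Star P is more luminous, by a factor of 47.6.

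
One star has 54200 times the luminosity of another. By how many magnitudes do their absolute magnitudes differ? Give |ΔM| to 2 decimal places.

Pogson: ΔM = −2.5 log₁₀(ratio) = −2.5 log₁₀(54200) = −2.5 × 4.7340 = -11.835

|ΔM| ≈ 11.83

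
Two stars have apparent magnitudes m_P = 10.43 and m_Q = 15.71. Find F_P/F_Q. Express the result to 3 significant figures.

F_P/F_Q ≈ 129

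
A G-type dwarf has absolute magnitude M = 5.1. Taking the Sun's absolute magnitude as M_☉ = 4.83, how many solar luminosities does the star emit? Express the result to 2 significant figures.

L/L_☉ ≈ 0.78

M − M_☉ = 5.1 − 4.83 = 0.270
L/L_☉ = 10^(−0.4 (M − M_☉)) = 10^-0.108 = 0.7798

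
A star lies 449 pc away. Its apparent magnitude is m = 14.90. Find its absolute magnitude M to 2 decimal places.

M ≈ 6.64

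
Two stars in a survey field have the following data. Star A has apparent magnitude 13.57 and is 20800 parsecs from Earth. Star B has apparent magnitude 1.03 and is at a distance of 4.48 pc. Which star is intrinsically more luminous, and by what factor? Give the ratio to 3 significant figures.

Star A is more luminous, by a factor of 208.

Star A: M = m − 5 log₁₀ d + 5 = 13.57 − 5·4.3181 + 5 = -3.020
Star B: M = m − 5 log₁₀ d + 5 = 1.03 − 5·0.6513 + 5 = 2.774
ΔM = M_A − M_B = -3.020 − (2.774) = -5.794; smaller M is more luminous → Star A.
L ratio = 10^(0.4 |ΔM|) = 10^2.318 = 207.8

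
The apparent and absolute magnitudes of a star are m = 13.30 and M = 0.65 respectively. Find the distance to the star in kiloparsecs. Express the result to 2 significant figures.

d ≈ 3.4 kpc

Distance modulus: m − M = 13.30 − (0.65) = 12.650
m − M = 5 log₁₀ d − 5
log₁₀ d = (m − M)/5 + 1 = 3.5300
d = 10^3.5300 = 3388 pc
= 3.388 kpc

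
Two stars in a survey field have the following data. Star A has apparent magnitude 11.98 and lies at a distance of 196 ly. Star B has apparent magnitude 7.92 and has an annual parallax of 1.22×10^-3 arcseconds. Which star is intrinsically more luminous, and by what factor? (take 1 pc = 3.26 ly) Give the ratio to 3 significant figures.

Star B is more luminous, by a factor of 7820.

Star A: d = 196 ly / 3.26 = 60.12 pc
Star A: M = m − 5 log₁₀ d + 5 = 11.98 − 5·1.7790 + 5 = 8.085
Star B: d = 1/p = 1/1.22×10^-3″ = 819.7 pc
Star B: M = m − 5 log₁₀ d + 5 = 7.92 − 5·2.9136 + 5 = -1.648
ΔM = M_A − M_B = 8.085 − (-1.648) = 9.733; smaller M is more luminous → Star B.
L ratio = 10^(0.4 |ΔM|) = 10^3.893 = 7820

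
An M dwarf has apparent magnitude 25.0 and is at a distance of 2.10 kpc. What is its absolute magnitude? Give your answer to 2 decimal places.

M ≈ 13.39

d = 2.10 kpc = 2100 pc
5 log₁₀(d/10 pc) = 5 log₁₀(2100) − 5 = 11.611
M = m − 5 log₁₀(d/10) = 25.0 − 11.611 = 13.389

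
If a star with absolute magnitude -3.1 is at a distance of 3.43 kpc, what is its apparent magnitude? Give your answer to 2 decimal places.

m ≈ 9.58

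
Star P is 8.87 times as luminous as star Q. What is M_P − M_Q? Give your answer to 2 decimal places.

Pogson: ΔM = −2.5 log₁₀(ratio) = −2.5 log₁₀(8.87) = −2.5 × 0.9479 = -2.370
Star P is brighter, so it has the smaller magnitude: the difference is negative.

M_P − M_Q ≈ -2.37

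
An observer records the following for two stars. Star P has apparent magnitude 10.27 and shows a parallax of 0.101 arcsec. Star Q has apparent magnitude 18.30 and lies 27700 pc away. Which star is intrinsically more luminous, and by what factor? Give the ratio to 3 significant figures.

Star P: d = 1/p = 1/0.101″ = 9.901 pc
Star P: M = m − 5 log₁₀ d + 5 = 10.27 − 5·0.9957 + 5 = 10.292
Star Q: M = m − 5 log₁₀ d + 5 = 18.30 − 5·4.4425 + 5 = 1.088
ΔM = M_P − M_Q = 10.292 − (1.088) = 9.204; smaller M is more luminous → Star Q.
L ratio = 10^(0.4 |ΔM|) = 10^3.682 = 4804

Star Q is more luminous, by a factor of 4800.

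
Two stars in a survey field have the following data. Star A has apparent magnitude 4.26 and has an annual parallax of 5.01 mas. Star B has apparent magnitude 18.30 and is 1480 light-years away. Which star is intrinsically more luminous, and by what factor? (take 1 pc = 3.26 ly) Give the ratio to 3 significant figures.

Star A: p = 5.01 mas = 5.01×10^-3″ → d = 1/p = 199.6 pc
Star A: M = m − 5 log₁₀ d + 5 = 4.26 − 5·2.3002 + 5 = -2.241
Star B: d = 1480 ly / 3.26 = 454.0 pc
Star B: M = m − 5 log₁₀ d + 5 = 18.30 − 5·2.6570 + 5 = 10.015
ΔM = M_A − M_B = -2.241 − (10.015) = -12.256; smaller M is more luminous → Star A.
L ratio = 10^(0.4 |ΔM|) = 10^4.902 = 79840

Star A is more luminous, by a factor of 79800.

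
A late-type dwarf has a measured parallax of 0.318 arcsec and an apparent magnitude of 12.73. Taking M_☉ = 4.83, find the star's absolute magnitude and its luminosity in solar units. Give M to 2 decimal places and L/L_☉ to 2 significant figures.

M ≈ 15.24; L/L_☉ ≈ 6.8×10^-5

d = 1/p = 1/0.318″ = 3.145 pc
M = m − 5 log₁₀ d + 5 = 12.73 − 5·0.4976 + 5 = 15.242
M − M_☉ = 15.242 − 4.83 = 10.412
L/L_☉ = 10^(−0.4 × 10.412) = 6.841×10^-5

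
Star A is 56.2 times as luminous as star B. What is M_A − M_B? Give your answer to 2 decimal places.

Pogson: ΔM = −2.5 log₁₀(ratio) = −2.5 log₁₀(56.2) = −2.5 × 1.7497 = -4.374
Star A is brighter, so it has the smaller magnitude: the difference is negative.

M_A − M_B ≈ -4.37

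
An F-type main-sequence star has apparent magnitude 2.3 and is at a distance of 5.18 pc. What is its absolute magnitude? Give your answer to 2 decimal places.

M ≈ 3.73

5 log₁₀(d/10 pc) = 5 log₁₀(5.180) − 5 = -1.428
M = m − 5 log₁₀(d/10) = 2.3 + 1.428 = 3.728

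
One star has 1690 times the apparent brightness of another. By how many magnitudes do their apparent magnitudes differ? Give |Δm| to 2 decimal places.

Pogson: Δm = −2.5 log₁₀(ratio) = −2.5 log₁₀(1690) = −2.5 × 3.2279 = -8.070

|Δm| ≈ 8.07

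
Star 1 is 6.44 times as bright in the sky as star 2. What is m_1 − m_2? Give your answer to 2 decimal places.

Pogson: Δm = −2.5 log₁₀(ratio) = −2.5 log₁₀(6.44) = −2.5 × 0.8089 = -2.022
Star 1 is brighter, so it has the smaller magnitude: the difference is negative.

m_1 − m_2 ≈ -2.02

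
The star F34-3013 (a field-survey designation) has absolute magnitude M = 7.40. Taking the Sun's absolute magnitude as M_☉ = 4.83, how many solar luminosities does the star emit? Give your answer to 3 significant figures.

L/L_☉ ≈ 0.0938

M − M_☉ = 7.40 − 4.83 = 2.570
L/L_☉ = 10^(−0.4 (M − M_☉)) = 10^-1.028 = 0.09376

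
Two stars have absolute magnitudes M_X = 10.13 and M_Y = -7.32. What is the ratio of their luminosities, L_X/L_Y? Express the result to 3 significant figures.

L_X/L_Y ≈ 1.05×10^-7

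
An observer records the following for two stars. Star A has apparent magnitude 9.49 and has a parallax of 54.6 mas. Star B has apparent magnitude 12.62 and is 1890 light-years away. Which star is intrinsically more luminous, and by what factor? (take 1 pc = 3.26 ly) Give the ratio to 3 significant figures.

Star B is more luminous, by a factor of 56.1.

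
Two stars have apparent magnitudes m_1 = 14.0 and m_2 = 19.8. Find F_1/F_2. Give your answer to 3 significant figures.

Magnitude difference = -5.8
Flux ratio = 10^(−0.4 Δm) = 10^(−0.4 × -5.8) = 10^2.320 = 208.9

F_1/F_2 ≈ 209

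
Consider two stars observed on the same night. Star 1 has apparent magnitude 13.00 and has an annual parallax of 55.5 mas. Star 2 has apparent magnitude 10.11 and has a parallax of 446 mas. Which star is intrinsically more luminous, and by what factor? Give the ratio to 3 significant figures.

Star 1: p = 55.5 mas = 0.0555″ → d = 1/p = 18.02 pc
Star 1: M = m − 5 log₁₀ d + 5 = 13.00 − 5·1.2557 + 5 = 11.721
Star 2: p = 446 mas = 0.446″ → d = 1/p = 2.242 pc
Star 2: M = m − 5 log₁₀ d + 5 = 10.11 − 5·0.3507 + 5 = 13.357
ΔM = M_1 − M_2 = 11.721 − (13.357) = -1.635; smaller M is more luminous → Star 1.
L ratio = 10^(0.4 |ΔM|) = 10^0.654 = 4.509

Star 1 is more luminous, by a factor of 4.51.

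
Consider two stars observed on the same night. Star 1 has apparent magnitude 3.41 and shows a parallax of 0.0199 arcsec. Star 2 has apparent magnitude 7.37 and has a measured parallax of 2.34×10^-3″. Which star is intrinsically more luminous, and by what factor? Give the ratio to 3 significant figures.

Star 1: d = 1/p = 1/0.0199″ = 50.25 pc
Star 1: M = m − 5 log₁₀ d + 5 = 3.41 − 5·1.7011 + 5 = -0.096
Star 2: d = 1/p = 1/2.34×10^-3″ = 427.4 pc
Star 2: M = m − 5 log₁₀ d + 5 = 7.37 − 5·2.6308 + 5 = -0.784
ΔM = M_1 − M_2 = -0.096 − (-0.784) = 0.688; smaller M is more luminous → Star 2.
L ratio = 10^(0.4 |ΔM|) = 10^0.275 = 1.885

Star 2 is more luminous, by a factor of 1.88.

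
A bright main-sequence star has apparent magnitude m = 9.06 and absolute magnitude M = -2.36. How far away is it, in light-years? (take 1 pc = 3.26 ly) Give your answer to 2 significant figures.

Distance modulus: m − M = 9.06 − (-2.36) = 11.420
m − M = 5 log₁₀ d − 5
log₁₀ d = (m − M)/5 + 1 = 3.2840
d = 10^3.2840 = 1923 pc
= 6269 ly

d ≈ 6300 ly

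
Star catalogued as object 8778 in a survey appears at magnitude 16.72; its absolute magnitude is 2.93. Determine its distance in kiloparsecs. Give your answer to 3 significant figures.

μ = m − M = 13.790
m − M = 5 log₁₀ d − 5
log₁₀ d = (m − M)/5 + 1 = 3.7580
d = 10^3.7580 = 5728 pc
= 5.728 kpc

d ≈ 5.73 kpc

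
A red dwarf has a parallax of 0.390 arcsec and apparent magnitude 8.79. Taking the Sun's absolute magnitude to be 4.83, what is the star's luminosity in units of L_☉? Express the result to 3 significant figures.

L/L_☉ ≈ 1.71×10^-3

d = 1/p = 1/0.390″ = 2.564 pc
M = m − 5 log₁₀ d + 5 = 8.79 − 5·0.4089 + 5 = 11.745
M − M_☉ = 11.745 − 4.83 = 6.915
L/L_☉ = 10^(−0.4 × 6.915) = 1.713×10^-3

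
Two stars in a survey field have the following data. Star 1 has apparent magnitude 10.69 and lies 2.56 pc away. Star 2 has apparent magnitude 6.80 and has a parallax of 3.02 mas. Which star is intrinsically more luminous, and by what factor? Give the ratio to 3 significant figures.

Star 1: M = m − 5 log₁₀ d + 5 = 10.69 − 5·0.4082 + 5 = 13.649
Star 2: p = 3.02 mas = 3.02×10^-3″ → d = 1/p = 331.1 pc
Star 2: M = m − 5 log₁₀ d + 5 = 6.80 − 5·2.5200 + 5 = -0.800
ΔM = M_1 − M_2 = 13.649 − (-0.800) = 14.449; smaller M is more luminous → Star 2.
L ratio = 10^(0.4 |ΔM|) = 10^5.780 = 601900

Star 2 is more luminous, by a factor of 602000.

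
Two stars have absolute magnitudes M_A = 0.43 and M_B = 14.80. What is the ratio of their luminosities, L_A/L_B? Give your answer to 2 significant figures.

ΔM = M_A − M_B = -14.37
L_A/L_B = 10^(−0.4 ΔM) = 10^5.748 = 559800

L_A/L_B ≈ 560000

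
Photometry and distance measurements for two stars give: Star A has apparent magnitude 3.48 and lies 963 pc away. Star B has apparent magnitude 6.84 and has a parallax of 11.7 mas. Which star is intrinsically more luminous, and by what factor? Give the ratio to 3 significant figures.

Star A is more luminous, by a factor of 2800.

Star A: M = m − 5 log₁₀ d + 5 = 3.48 − 5·2.9836 + 5 = -6.438
Star B: p = 11.7 mas = 0.0117″ → d = 1/p = 85.47 pc
Star B: M = m − 5 log₁₀ d + 5 = 6.84 − 5·1.9318 + 5 = 2.181
ΔM = M_A − M_B = -6.438 − (2.181) = -8.619; smaller M is more luminous → Star A.
L ratio = 10^(0.4 |ΔM|) = 10^3.448 = 2803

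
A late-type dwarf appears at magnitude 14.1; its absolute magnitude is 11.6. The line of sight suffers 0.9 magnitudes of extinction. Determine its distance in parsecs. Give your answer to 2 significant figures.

m − M = 5 log₁₀(d/10 pc) + A  ⇒  14.1 − (11.6) − 0.9 = 5 log₁₀(d/10)
1.600 = 5 log₁₀(d/10)
log₁₀ d = (m − M − A)/5 + 1 = 1.3200
d = 10^1.3200 = 20.89 pc

d ≈ 21 pc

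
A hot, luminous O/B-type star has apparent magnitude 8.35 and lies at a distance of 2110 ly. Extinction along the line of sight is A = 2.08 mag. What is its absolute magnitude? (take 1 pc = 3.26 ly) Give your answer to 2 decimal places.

d = 2110 ly / 3.26 = 647.2 pc
5 log₁₀(d/10 pc) = 5 log₁₀(647.2) − 5 = 9.055
M = m − 5 log₁₀(d/10) − A = 8.35 − 9.055 − 2.08 = -2.785

M ≈ -2.79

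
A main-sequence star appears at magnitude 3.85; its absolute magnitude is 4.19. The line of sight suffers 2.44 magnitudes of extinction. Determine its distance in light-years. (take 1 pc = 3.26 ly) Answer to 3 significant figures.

m − M = 5 log₁₀(d/10 pc) + A  ⇒  3.85 − (4.19) − 2.44 = 5 log₁₀(d/10)
-2.780 = 5 log₁₀(d/10)
log₁₀ d = (m − M − A)/5 + 1 = 0.4440
d = 10^0.4440 = 2.780 pc
= 9.062 ly

d ≈ 9.06 ly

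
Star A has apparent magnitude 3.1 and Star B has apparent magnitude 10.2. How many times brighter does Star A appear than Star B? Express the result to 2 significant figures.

690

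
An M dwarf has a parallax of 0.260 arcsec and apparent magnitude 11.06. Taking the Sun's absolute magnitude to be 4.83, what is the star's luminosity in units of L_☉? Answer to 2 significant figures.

L/L_☉ ≈ 4.8×10^-4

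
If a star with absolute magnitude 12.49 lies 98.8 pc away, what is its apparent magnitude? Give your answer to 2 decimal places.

m = M + 5 log₁₀ d − 5 = 12.49 + 5·1.9948 − 5 = 17.464

m ≈ 17.46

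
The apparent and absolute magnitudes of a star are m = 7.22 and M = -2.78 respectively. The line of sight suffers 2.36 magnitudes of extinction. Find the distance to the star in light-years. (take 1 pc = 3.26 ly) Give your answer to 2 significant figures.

d ≈ 1100 ly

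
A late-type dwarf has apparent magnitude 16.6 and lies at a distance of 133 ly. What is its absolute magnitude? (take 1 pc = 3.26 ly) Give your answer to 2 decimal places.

M ≈ 13.55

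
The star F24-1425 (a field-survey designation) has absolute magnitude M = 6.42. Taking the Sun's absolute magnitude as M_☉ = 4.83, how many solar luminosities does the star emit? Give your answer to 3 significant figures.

L/L_☉ ≈ 0.231

M − M_☉ = 6.42 − 4.83 = 1.590
L/L_☉ = 10^(−0.4 (M − M_☉)) = 10^-0.636 = 0.2312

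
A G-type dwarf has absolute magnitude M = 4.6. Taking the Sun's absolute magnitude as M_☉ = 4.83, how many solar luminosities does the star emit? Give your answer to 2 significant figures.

L/L_☉ ≈ 1.2

M − M_☉ = 4.6 − 4.83 = -0.230
L/L_☉ = 10^(−0.4 (M − M_☉)) = 10^0.092 = 1.236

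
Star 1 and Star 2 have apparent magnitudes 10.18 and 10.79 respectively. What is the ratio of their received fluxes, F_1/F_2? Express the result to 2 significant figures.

F_1/F_2 ≈ 1.8

Magnitude difference = -0.61
Flux ratio = 10^(−0.4 Δm) = 10^(−0.4 × -0.61) = 10^0.244 = 1.754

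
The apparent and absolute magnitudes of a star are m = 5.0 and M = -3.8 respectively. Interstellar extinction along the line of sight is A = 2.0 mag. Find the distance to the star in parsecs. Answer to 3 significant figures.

d ≈ 229 pc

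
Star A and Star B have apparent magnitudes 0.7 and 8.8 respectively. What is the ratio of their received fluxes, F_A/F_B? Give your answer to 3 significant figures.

F_A/F_B ≈ 1740

Magnitude difference = -8.1
Flux ratio = 10^(−0.4 Δm) = 10^(−0.4 × -8.1) = 10^3.240 = 1738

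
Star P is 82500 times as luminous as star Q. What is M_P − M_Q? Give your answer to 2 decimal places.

M_P − M_Q ≈ -12.29

Pogson: ΔM = −2.5 log₁₀(ratio) = −2.5 log₁₀(82500) = −2.5 × 4.9165 = -12.291
Star P is brighter, so it has the smaller magnitude: the difference is negative.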